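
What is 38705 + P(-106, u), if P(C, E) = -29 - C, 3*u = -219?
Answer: 38782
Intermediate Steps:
u = -73 (u = (⅓)*(-219) = -73)
38705 + P(-106, u) = 38705 + (-29 - 1*(-106)) = 38705 + (-29 + 106) = 38705 + 77 = 38782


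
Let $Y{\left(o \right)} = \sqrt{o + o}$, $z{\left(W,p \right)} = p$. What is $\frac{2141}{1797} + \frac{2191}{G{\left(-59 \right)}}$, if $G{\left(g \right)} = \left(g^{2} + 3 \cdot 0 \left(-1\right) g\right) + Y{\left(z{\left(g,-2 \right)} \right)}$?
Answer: $\frac{39648765652}{21774904905} - \frac{4382 i}{12117365} \approx 1.8208 - 0.00036163 i$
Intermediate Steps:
$Y{\left(o \right)} = \sqrt{2} \sqrt{o}$ ($Y{\left(o \right)} = \sqrt{2 o} = \sqrt{2} \sqrt{o}$)
$G{\left(g \right)} = g^{2} + 2 i$ ($G{\left(g \right)} = \left(g^{2} + 3 \cdot 0 \left(-1\right) g\right) + \sqrt{2} \sqrt{-2} = \left(g^{2} + 0 \left(-1\right) g\right) + \sqrt{2} i \sqrt{2} = \left(g^{2} + 0 g\right) + 2 i = \left(g^{2} + 0\right) + 2 i = g^{2} + 2 i$)
$\frac{2141}{1797} + \frac{2191}{G{\left(-59 \right)}} = \frac{2141}{1797} + \frac{2191}{\left(-59\right)^{2} + 2 i} = 2141 \cdot \frac{1}{1797} + \frac{2191}{3481 + 2 i} = \frac{2141}{1797} + 2191 \frac{3481 - 2 i}{12117365} = \frac{2141}{1797} + \frac{2191 \left(3481 - 2 i\right)}{12117365}$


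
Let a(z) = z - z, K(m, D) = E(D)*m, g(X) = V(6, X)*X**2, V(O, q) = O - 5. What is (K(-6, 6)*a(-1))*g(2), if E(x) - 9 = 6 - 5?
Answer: 0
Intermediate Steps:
E(x) = 10 (E(x) = 9 + (6 - 5) = 9 + 1 = 10)
V(O, q) = -5 + O
g(X) = X**2 (g(X) = (-5 + 6)*X**2 = 1*X**2 = X**2)
K(m, D) = 10*m
a(z) = 0
(K(-6, 6)*a(-1))*g(2) = ((10*(-6))*0)*2**2 = -60*0*4 = 0*4 = 0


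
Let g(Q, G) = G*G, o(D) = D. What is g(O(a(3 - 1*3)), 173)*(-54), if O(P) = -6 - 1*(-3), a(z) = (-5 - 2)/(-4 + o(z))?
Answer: -1616166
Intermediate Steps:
a(z) = -7/(-4 + z) (a(z) = (-5 - 2)/(-4 + z) = -7/(-4 + z))
O(P) = -3 (O(P) = -6 + 3 = -3)
g(Q, G) = G²
g(O(a(3 - 1*3)), 173)*(-54) = 173²*(-54) = 29929*(-54) = -1616166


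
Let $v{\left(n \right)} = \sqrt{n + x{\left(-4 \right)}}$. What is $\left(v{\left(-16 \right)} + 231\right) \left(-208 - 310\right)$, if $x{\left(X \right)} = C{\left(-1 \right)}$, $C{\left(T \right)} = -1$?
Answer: $-119658 - 518 i \sqrt{17} \approx -1.1966 \cdot 10^{5} - 2135.8 i$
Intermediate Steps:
$x{\left(X \right)} = -1$
$v{\left(n \right)} = \sqrt{-1 + n}$ ($v{\left(n \right)} = \sqrt{n - 1} = \sqrt{-1 + n}$)
$\left(v{\left(-16 \right)} + 231\right) \left(-208 - 310\right) = \left(\sqrt{-1 - 16} + 231\right) \left(-208 - 310\right) = \left(\sqrt{-17} + 231\right) \left(-518\right) = \left(i \sqrt{17} + 231\right) \left(-518\right) = \left(231 + i \sqrt{17}\right) \left(-518\right) = -119658 - 518 i \sqrt{17}$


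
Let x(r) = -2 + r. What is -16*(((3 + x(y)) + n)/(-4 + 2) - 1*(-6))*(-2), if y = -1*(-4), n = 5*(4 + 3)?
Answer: -448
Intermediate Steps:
n = 35 (n = 5*7 = 35)
y = 4
-16*(((3 + x(y)) + n)/(-4 + 2) - 1*(-6))*(-2) = -16*(((3 + (-2 + 4)) + 35)/(-4 + 2) - 1*(-6))*(-2) = -16*(((3 + 2) + 35)/(-2) + 6)*(-2) = -16*((5 + 35)*(-1/2) + 6)*(-2) = -16*(40*(-1/2) + 6)*(-2) = -16*(-20 + 6)*(-2) = -16*(-14)*(-2) = 224*(-2) = -448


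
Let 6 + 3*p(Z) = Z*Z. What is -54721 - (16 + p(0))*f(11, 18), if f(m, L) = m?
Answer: -54875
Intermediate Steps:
p(Z) = -2 + Z**2/3 (p(Z) = -2 + (Z*Z)/3 = -2 + Z**2/3)
-54721 - (16 + p(0))*f(11, 18) = -54721 - (16 + (-2 + (1/3)*0**2))*11 = -54721 - (16 + (-2 + (1/3)*0))*11 = -54721 - (16 + (-2 + 0))*11 = -54721 - (16 - 2)*11 = -54721 - 14*11 = -54721 - 1*154 = -54721 - 154 = -54875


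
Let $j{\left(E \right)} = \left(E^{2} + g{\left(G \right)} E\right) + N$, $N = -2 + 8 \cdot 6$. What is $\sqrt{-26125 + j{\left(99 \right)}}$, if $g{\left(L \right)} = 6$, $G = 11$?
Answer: $2 i \sqrt{3921} \approx 125.24 i$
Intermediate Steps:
$N = 46$ ($N = -2 + 48 = 46$)
$j{\left(E \right)} = 46 + E^{2} + 6 E$ ($j{\left(E \right)} = \left(E^{2} + 6 E\right) + 46 = 46 + E^{2} + 6 E$)
$\sqrt{-26125 + j{\left(99 \right)}} = \sqrt{-26125 + \left(46 + 99^{2} + 6 \cdot 99\right)} = \sqrt{-26125 + \left(46 + 9801 + 594\right)} = \sqrt{-26125 + 10441} = \sqrt{-15684} = 2 i \sqrt{3921}$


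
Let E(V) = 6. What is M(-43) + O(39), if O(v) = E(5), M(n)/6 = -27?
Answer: -156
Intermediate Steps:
M(n) = -162 (M(n) = 6*(-27) = -162)
O(v) = 6
M(-43) + O(39) = -162 + 6 = -156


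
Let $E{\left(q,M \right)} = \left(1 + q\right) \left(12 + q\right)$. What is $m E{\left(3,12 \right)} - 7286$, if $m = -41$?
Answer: $-9746$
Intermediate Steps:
$m E{\left(3,12 \right)} - 7286 = - 41 \left(12 + 3^{2} + 13 \cdot 3\right) - 7286 = - 41 \left(12 + 9 + 39\right) - 7286 = \left(-41\right) 60 - 7286 = -2460 - 7286 = -9746$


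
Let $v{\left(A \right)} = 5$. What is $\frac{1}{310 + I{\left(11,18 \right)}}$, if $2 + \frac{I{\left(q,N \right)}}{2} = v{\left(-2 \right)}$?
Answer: $\frac{1}{316} \approx 0.0031646$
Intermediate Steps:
$I{\left(q,N \right)} = 6$ ($I{\left(q,N \right)} = -4 + 2 \cdot 5 = -4 + 10 = 6$)
$\frac{1}{310 + I{\left(11,18 \right)}} = \frac{1}{310 + 6} = \frac{1}{316}$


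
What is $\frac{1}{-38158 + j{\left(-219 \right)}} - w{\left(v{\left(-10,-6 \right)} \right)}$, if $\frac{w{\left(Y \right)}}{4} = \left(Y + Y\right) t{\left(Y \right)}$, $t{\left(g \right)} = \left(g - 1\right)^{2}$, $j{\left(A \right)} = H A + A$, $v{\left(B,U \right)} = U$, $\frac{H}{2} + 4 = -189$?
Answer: $\frac{108561265}{46157} \approx 2352.0$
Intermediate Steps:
$H = -386$ ($H = -8 + 2 \left(-189\right) = -8 - 378 = -386$)
$j{\left(A \right)} = - 385 A$ ($j{\left(A \right)} = - 386 A + A = - 385 A$)
$t{\left(g \right)} = \left(-1 + g\right)^{2}$
$w{\left(Y \right)} = 8 Y \left(-1 + Y\right)^{2}$ ($w{\left(Y \right)} = 4 \left(Y + Y\right) \left(-1 + Y\right)^{2} = 4 \cdot 2 Y \left(-1 + Y\right)^{2} = 8 Y \left(-1 + Y\right)^{2}$)
$\frac{1}{-38158 + j{\left(-219 \right)}} - w{\left(v{\left(-10,-6 \right)} \right)} = \frac{1}{-38158 - -84315} - 8 \left(-6\right) \left(-1 - 6\right)^{2} = \frac{1}{-38158 + 84315} - 8 \left(-6\right) \left(-7\right)^{2} = \frac{1}{46157} - 8 \left(-6\right) 49 = \frac{1}{46157} - -2352 = \frac{1}{46157} + 2352 = \frac{108561265}{46157}$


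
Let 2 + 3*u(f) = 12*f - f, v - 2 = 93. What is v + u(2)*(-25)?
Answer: -215/3 ≈ -71.667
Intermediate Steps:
v = 95 (v = 2 + 93 = 95)
u(f) = -2/3 + 11*f/3 (u(f) = -2/3 + (12*f - f)/3 = -2/3 + (11*f)/3 = -2/3 + 11*f/3)
v + u(2)*(-25) = 95 + (-2/3 + (11/3)*2)*(-25) = 95 + (-2/3 + 22/3)*(-25) = 95 + (20/3)*(-25) = 95 - 500/3 = -215/3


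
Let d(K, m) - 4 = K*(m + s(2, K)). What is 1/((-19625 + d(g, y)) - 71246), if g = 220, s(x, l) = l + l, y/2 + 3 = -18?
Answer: -1/3307 ≈ -0.00030239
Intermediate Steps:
y = -42 (y = -6 + 2*(-18) = -6 - 36 = -42)
s(x, l) = 2*l
d(K, m) = 4 + K*(m + 2*K)
1/((-19625 + d(g, y)) - 71246) = 1/((-19625 + (4 + 2*220² + 220*(-42))) - 71246) = 1/((-19625 + (4 + 2*48400 - 9240)) - 71246) = 1/((-19625 + (4 + 96800 - 9240)) - 71246) = 1/((-19625 + 87564) - 71246) = 1/(67939 - 71246) = 1/(-3307) = -1/3307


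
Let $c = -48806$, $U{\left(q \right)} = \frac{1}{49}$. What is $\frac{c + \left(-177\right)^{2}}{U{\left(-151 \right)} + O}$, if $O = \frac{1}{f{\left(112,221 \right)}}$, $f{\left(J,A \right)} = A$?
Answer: $- \frac{189258433}{270} \approx -7.0096 \cdot 10^{5}$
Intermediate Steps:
$U{\left(q \right)} = \frac{1}{49}$
$O = \frac{1}{221} \approx 0.0045249$
$\frac{c + \left(-177\right)^{2}}{U{\left(-151 \right)} + O} = \frac{-48806 + \left(-177\right)^{2}}{\frac{1}{49} + \frac{1}{221}} = \frac{-48806 + 31329}{\frac{270}{10829}} = \left(-17477\right) \frac{10829}{270} = - \frac{189258433}{270}$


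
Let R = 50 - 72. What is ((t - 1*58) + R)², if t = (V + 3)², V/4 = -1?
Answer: 6241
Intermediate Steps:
V = -4 (V = 4*(-1) = -4)
t = 1 (t = (-4 + 3)² = (-1)² = 1)
R = -22
((t - 1*58) + R)² = ((1 - 1*58) - 22)² = ((1 - 58) - 22)² = (-57 - 22)² = (-79)² = 6241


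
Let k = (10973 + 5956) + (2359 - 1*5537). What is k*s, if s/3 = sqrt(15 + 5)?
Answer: 82506*sqrt(5) ≈ 1.8449e+5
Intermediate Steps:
s = 6*sqrt(5) (s = 3*sqrt(15 + 5) = 3*sqrt(20) = 3*(2*sqrt(5)) = 6*sqrt(5) ≈ 13.416)
k = 13751 (k = 16929 + (2359 - 5537) = 16929 - 3178 = 13751)
k*s = 13751*(6*sqrt(5)) = 82506*sqrt(5)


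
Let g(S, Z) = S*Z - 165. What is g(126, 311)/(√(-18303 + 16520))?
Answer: -39021*I*√1783/1783 ≈ -924.11*I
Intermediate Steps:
g(S, Z) = -165 + S*Z
g(126, 311)/(√(-18303 + 16520)) = (-165 + 126*311)/(√(-18303 + 16520)) = (-165 + 39186)/(√(-1783)) = 39021/((I*√1783)) = 39021*(-I*√1783/1783) = -39021*I*√1783/1783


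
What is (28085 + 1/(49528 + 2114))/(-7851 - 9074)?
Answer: -1450365571/874040850 ≈ -1.6594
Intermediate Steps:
(28085 + 1/(49528 + 2114))/(-7851 - 9074) = (28085 + 1/51642)/(-16925) = (28085 + 1/51642)*(-1/16925) = (1450365571/51642)*(-1/16925) = -1450365571/874040850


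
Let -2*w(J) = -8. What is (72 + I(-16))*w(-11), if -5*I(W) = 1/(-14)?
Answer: 10082/35 ≈ 288.06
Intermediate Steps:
I(W) = 1/70 (I(W) = -⅕/(-14) = -⅕*(-1/14) = 1/70)
w(J) = 4 (w(J) = -½*(-8) = 4)
(72 + I(-16))*w(-11) = (72 + 1/70)*4 = (5041/70)*4 = 10082/35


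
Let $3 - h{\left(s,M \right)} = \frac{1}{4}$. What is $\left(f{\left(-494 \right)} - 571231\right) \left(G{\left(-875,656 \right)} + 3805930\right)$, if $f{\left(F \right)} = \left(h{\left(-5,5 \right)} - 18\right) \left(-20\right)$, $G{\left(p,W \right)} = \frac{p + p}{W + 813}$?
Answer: $- \frac{3191995551522920}{1469} \approx -2.1729 \cdot 10^{12}$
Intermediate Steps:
$h{\left(s,M \right)} = \frac{11}{4}$ ($h{\left(s,M \right)} = 3 - \frac{1}{4} = \frac{11}{4}$)
$G{\left(p,W \right)} = \frac{2 p}{813 + W}$
$f{\left(F \right)} = 305$ ($f{\left(F \right)} = \left(\frac{11}{4} - 18\right) \left(-20\right) = \left(- \frac{61}{4}\right) \left(-20\right) = 305$)
$\left(f{\left(-494 \right)} - 571231\right) \left(G{\left(-875,656 \right)} + 3805930\right) = \left(305 - 571231\right) \left(2 \left(-875\right) \frac{1}{813 + 656} + 3805930\right) = - 570926 \left(2 \left(-875\right) \frac{1}{1469} + 3805930\right) = - 570926 \left(- \frac{1750}{1469} + 3805930\right) = \left(-570926\right) \frac{5590909420}{1469} = - \frac{3191995551522920}{1469}$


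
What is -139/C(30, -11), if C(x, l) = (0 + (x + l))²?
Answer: -139/361 ≈ -0.38504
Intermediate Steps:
C(x, l) = (l + x)² (C(x, l) = (0 + (l + x))² = (l + x)²)
-139/C(30, -11) = -139/(-11 + 30)² = -139/(19²) = -139/361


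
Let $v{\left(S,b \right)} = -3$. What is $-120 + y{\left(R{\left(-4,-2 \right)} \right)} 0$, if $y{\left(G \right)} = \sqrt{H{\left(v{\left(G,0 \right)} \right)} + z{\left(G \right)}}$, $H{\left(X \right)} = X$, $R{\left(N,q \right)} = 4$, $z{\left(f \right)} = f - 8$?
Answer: $-120$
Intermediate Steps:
$z{\left(f \right)} = -8 + f$ ($z{\left(f \right)} = f - 8 = -8 + f$)
$y{\left(G \right)} = \sqrt{-11 + G}$ ($y{\left(G \right)} = \sqrt{-3 + \left(-8 + G\right)} = \sqrt{-11 + G}$)
$-120 + y{\left(R{\left(-4,-2 \right)} \right)} 0 = -120 + \sqrt{-11 + 4} \cdot 0 = -120 + \sqrt{-7} \cdot 0 = -120 + i \sqrt{7} \cdot 0 = -120 + 0 = -120$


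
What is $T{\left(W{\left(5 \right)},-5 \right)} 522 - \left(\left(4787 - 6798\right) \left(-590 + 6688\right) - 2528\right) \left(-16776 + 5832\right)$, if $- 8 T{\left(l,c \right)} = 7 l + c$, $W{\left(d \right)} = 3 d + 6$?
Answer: $- \frac{268469602659}{2} \approx -1.3423 \cdot 10^{11}$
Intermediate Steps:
$W{\left(d \right)} = 6 + 3 d$
$T{\left(l,c \right)} = - \frac{7 l}{8} - \frac{c}{8}$ ($T{\left(l,c \right)} = - \frac{7 l + c}{8} = - \frac{c + 7 l}{8} = - \frac{7 l}{8} - \frac{c}{8}$)
$T{\left(W{\left(5 \right)},-5 \right)} 522 - \left(\left(4787 - 6798\right) \left(-590 + 6688\right) - 2528\right) \left(-16776 + 5832\right) = \left(- \frac{7 \left(6 + 3 \cdot 5\right)}{8} - - \frac{5}{8}\right) 522 - \left(\left(4787 - 6798\right) \left(-590 + 6688\right) - 2528\right) \left(-16776 + 5832\right) = \left(- \frac{7 \left(6 + 15\right)}{8} + \frac{5}{8}\right) 522 - \left(\left(-2011\right) 6098 - 2528\right) \left(-10944\right) = \left(\left(- \frac{7}{8}\right) 21 + \frac{5}{8}\right) 522 - \left(-12263078 - 2528\right) \left(-10944\right) = \left(- \frac{147}{8} + \frac{5}{8}\right) 522 - \left(-12265606\right) \left(-10944\right) = \left(- \frac{71}{4}\right) 522 - 134234792064 = - \frac{18531}{2} - 134234792064 = - \frac{268469602659}{2}$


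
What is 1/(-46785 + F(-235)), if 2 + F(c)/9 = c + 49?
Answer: -1/48477 ≈ -2.0628e-5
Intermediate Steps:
F(c) = 423 + 9*c (F(c) = -18 + 9*(c + 49) = -18 + 9*(49 + c) = -18 + (441 + 9*c) = 423 + 9*c)
1/(-46785 + F(-235)) = 1/(-46785 + (423 + 9*(-235))) = 1/(-46785 + (423 - 2115)) = 1/(-46785 - 1692) = 1/(-48477) = -1/48477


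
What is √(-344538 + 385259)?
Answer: √40721 ≈ 201.79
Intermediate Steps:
√(-344538 + 385259) = √40721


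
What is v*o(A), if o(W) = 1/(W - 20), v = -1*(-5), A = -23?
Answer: -5/43 ≈ -0.11628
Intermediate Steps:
v = 5
o(W) = 1/(-20 + W)
v*o(A) = 5/(-20 - 23) = 5/(-43) = 5*(-1/43) = -5/43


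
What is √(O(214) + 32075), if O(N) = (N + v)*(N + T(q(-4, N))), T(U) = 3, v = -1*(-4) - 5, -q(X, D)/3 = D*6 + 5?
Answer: 2*√19574 ≈ 279.81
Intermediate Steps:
q(X, D) = -15 - 18*D (q(X, D) = -3*(D*6 + 5) = -3*(6*D + 5) = -3*(5 + 6*D) = -15 - 18*D)
v = -1 (v = 4 - 5 = -1)
O(N) = (-1 + N)*(3 + N) (O(N) = (N - 1)*(N + 3) = (-1 + N)*(3 + N))
√(O(214) + 32075) = √((-3 + 214² + 2*214) + 32075) = √((-3 + 45796 + 428) + 32075) = √(46221 + 32075) = √78296 = 2*√19574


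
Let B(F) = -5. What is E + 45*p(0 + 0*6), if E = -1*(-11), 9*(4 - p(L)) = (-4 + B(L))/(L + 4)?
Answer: 809/4 ≈ 202.25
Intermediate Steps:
p(L) = 4 + 1/(4 + L) (p(L) = 4 - (-4 - 5)/(9*(L + 4)) = 4 - (-9)/(9*(4 + L)) = 4 - (-1)/(4 + L) = 4 + 1/(4 + L))
E = 11
E + 45*p(0 + 0*6) = 11 + 45*((17 + 4*(0 + 0*6))/(4 + (0 + 0*6))) = 11 + 45*((17 + 4*(0 + 0))/(4 + (0 + 0))) = 11 + 45*((17 + 4*0)/(4 + 0)) = 11 + 45*((17 + 0)/4) = 11 + 45*((¼)*17) = 11 + 45*(17/4) = 11 + 765/4 = 809/4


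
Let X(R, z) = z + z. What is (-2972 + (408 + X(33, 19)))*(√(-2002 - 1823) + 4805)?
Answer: -12137430 - 37890*I*√17 ≈ -1.2137e+7 - 1.5622e+5*I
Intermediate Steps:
X(R, z) = 2*z
(-2972 + (408 + X(33, 19)))*(√(-2002 - 1823) + 4805) = (-2972 + (408 + 2*19))*(√(-2002 - 1823) + 4805) = (-2972 + (408 + 38))*(√(-3825) + 4805) = (-2972 + 446)*(15*I*√17 + 4805) = -2526*(4805 + 15*I*√17) = -12137430 - 37890*I*√17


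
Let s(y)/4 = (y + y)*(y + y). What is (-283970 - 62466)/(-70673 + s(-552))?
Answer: -346436/4804591 ≈ -0.072105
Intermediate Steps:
s(y) = 16*y² (s(y) = 4*((y + y)*(y + y)) = 4*((2*y)*(2*y)) = 4*(4*y²) = 16*y²)
(-283970 - 62466)/(-70673 + s(-552)) = (-283970 - 62466)/(-70673 + 16*(-552)²) = -346436/(-70673 + 16*304704) = -346436/(-70673 + 4875264) = -346436/4804591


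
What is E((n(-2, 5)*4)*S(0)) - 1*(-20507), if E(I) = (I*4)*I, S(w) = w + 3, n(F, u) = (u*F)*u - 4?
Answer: 1700123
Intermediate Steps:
n(F, u) = -4 + F*u² (n(F, u) = (F*u)*u - 4 = F*u² - 4 = -4 + F*u²)
S(w) = 3 + w
E(I) = 4*I² (E(I) = (4*I)*I = 4*I²)
E((n(-2, 5)*4)*S(0)) - 1*(-20507) = 4*(((-4 - 2*5²)*4)*(3 + 0))² - 1*(-20507) = 4*(((-4 - 2*25)*4)*3)² + 20507 = 4*(((-4 - 50)*4)*3)² + 20507 = 4*(-54*4*3)² + 20507 = 4*(-216*3)² + 20507 = 4*(-648)² + 20507 = 4*419904 + 20507 = 1679616 + 20507 = 1700123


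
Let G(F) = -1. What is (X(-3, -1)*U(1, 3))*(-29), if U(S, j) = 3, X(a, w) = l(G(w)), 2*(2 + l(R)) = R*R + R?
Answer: 174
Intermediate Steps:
l(R) = -2 + R/2 + R**2/2 (l(R) = -2 + (R*R + R)/2 = -2 + (R**2 + R)/2 = -2 + (R + R**2)/2 = -2 + (R/2 + R**2/2) = -2 + R/2 + R**2/2)
X(a, w) = -2 (X(a, w) = -2 + (1/2)*(-1) + (1/2)*(-1)**2 = -2 - 1/2 + (1/2)*1 = -2 - 1/2 + 1/2 = -2)
(X(-3, -1)*U(1, 3))*(-29) = -2*3*(-29) = -6*(-29) = 174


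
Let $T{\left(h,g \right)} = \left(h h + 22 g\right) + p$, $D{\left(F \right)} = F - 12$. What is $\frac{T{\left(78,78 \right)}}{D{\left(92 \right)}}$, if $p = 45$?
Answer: $\frac{1569}{16} \approx 98.063$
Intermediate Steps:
$D{\left(F \right)} = -12 + F$ ($D{\left(F \right)} = F - 12 = -12 + F$)
$T{\left(h,g \right)} = 45 + h^{2} + 22 g$ ($T{\left(h,g \right)} = \left(h h + 22 g\right) + 45 = \left(h^{2} + 22 g\right) + 45 = 45 + h^{2} + 22 g$)
$\frac{T{\left(78,78 \right)}}{D{\left(92 \right)}} = \frac{45 + 78^{2} + 22 \cdot 78}{-12 + 92} = \frac{45 + 6084 + 1716}{80} = 7845 \cdot \frac{1}{80} = \frac{1569}{16}$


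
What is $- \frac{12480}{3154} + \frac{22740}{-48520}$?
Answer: $- \frac{16931289}{3825802} \approx -4.4256$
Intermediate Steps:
$- \frac{12480}{3154} + \frac{22740}{-48520} = \left(-12480\right) \frac{1}{3154} + 22740 \left(- \frac{1}{48520}\right) = - \frac{6240}{1577} - \frac{1137}{2426} = - \frac{16931289}{3825802}$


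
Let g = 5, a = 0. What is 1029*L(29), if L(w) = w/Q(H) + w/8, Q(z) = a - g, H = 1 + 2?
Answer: -89523/40 ≈ -2238.1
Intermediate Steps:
H = 3
Q(z) = -5 (Q(z) = 0 - 1*5 = 0 - 5 = -5)
L(w) = -3*w/40 (L(w) = w/(-5) + w/8 = w*(-⅕) + w*(⅛) = -w/5 + w/8 = -3*w/40)
1029*L(29) = 1029*(-3/40*29) = 1029*(-87/40) = -89523/40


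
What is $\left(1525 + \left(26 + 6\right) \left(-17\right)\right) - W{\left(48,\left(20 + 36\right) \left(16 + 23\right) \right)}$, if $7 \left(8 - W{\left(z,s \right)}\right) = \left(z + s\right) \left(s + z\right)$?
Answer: $\frac{4988635}{7} \approx 7.1266 \cdot 10^{5}$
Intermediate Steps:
$W{\left(z,s \right)} = 8 - \frac{\left(s + z\right)^{2}}{7}$ ($W{\left(z,s \right)} = 8 - \frac{\left(z + s\right) \left(s + z\right)}{7} = 8 - \frac{\left(s + z\right) \left(s + z\right)}{7} = 8 - \frac{\left(s + z\right)^{2}}{7}$)
$\left(1525 + \left(26 + 6\right) \left(-17\right)\right) - W{\left(48,\left(20 + 36\right) \left(16 + 23\right) \right)} = \left(1525 + \left(26 + 6\right) \left(-17\right)\right) - \left(8 - \frac{\left(\left(20 + 36\right) \left(16 + 23\right) + 48\right)^{2}}{7}\right) = \left(1525 + 32 \left(-17\right)\right) - \left(8 - \frac{\left(56 \cdot 39 + 48\right)^{2}}{7}\right) = \left(1525 - 544\right) - \left(8 - \frac{\left(2184 + 48\right)^{2}}{7}\right) = 981 - \left(8 - \frac{2232^{2}}{7}\right) = 981 - \left(8 - \frac{4981824}{7}\right) = 981 - - \frac{4981768}{7} = 981 + \frac{4981768}{7} = \frac{4988635}{7}$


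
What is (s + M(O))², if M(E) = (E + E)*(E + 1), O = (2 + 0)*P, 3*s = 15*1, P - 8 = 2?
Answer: 714025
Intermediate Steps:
P = 10 (P = 8 + 2 = 10)
s = 5 (s = (15*1)/3 = (⅓)*15 = 5)
O = 20 (O = (2 + 0)*10 = 2*10 = 20)
M(E) = 2*E*(1 + E) (M(E) = (2*E)*(1 + E) = 2*E*(1 + E))
(s + M(O))² = (5 + 2*20*(1 + 20))² = (5 + 2*20*21)² = (5 + 840)² = 845² = 714025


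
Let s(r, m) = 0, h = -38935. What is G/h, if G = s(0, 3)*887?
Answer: 0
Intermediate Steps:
G = 0 (G = 0*887 = 0)
G/h = 0/(-38935) = 0*(-1/38935) = 0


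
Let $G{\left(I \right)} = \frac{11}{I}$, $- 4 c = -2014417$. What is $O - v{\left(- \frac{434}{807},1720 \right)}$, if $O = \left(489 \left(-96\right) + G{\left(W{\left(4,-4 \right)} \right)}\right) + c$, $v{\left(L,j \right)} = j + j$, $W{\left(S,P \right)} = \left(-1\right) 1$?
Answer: $\frac{1812837}{4} \approx 4.5321 \cdot 10^{5}$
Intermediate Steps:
$c = \frac{2014417}{4}$ ($c = \left(- \frac{1}{4}\right) \left(-2014417\right) = \frac{2014417}{4} \approx 5.036 \cdot 10^{5}$)
$W{\left(S,P \right)} = -1$
$v{\left(L,j \right)} = 2 j$
$O = \frac{1826597}{4}$ ($O = \left(489 \left(-96\right) + \frac{11}{-1}\right) + \frac{2014417}{4} = \left(-46944 + 11 \left(-1\right)\right) + \frac{2014417}{4} = \left(-46944 - 11\right) + \frac{2014417}{4} = -46955 + \frac{2014417}{4} = \frac{1826597}{4} \approx 4.5665 \cdot 10^{5}$)
$O - v{\left(- \frac{434}{807},1720 \right)} = \frac{1826597}{4} - 2 \cdot 1720 = \frac{1826597}{4} - 3440 = \frac{1812837}{4}$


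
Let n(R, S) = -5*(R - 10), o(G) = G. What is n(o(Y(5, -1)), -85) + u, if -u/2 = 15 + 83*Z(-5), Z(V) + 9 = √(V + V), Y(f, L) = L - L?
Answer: 1514 - 166*I*√10 ≈ 1514.0 - 524.94*I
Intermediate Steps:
Y(f, L) = 0
Z(V) = -9 + √2*√V (Z(V) = -9 + √(V + V) = -9 + √(2*V) = -9 + √2*√V)
n(R, S) = 50 - 5*R (n(R, S) = -5*(-10 + R) = 50 - 5*R)
u = 1464 - 166*I*√10 (u = -2*(15 + 83*(-9 + √2*√(-5))) = -2*(15 + 83*(-9 + √2*(I*√5))) = -2*(15 + 83*(-9 + I*√10)) = -2*(15 + (-747 + 83*I*√10)) = -2*(-732 + 83*I*√10) = 1464 - 166*I*√10 ≈ 1464.0 - 524.94*I)
n(o(Y(5, -1)), -85) + u = (50 - 5*0) + (1464 - 166*I*√10) = (50 + 0) + (1464 - 166*I*√10) = 50 + (1464 - 166*I*√10) = 1514 - 166*I*√10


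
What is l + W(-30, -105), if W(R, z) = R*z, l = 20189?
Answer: 23339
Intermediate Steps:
l + W(-30, -105) = 20189 - 30*(-105) = 20189 + 3150 = 23339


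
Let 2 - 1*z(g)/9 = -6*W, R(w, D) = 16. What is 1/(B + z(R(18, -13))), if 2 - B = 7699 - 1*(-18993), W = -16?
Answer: -1/27536 ≈ -3.6316e-5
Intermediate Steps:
B = -26690 (B = 2 - (7699 - 1*(-18993)) = 2 - (7699 + 18993) = 2 - 1*26692 = 2 - 26692 = -26690)
z(g) = -846 (z(g) = 18 - (-54)*(-16) = 18 - 9*96 = 18 - 864 = -846)
1/(B + z(R(18, -13))) = 1/(-26690 - 846) = 1/(-27536) = -1/27536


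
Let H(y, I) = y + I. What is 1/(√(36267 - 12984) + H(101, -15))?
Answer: -86/15887 + 3*√2587/15887 ≈ 0.0041913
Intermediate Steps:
H(y, I) = I + y
1/(√(36267 - 12984) + H(101, -15)) = 1/(√(36267 - 12984) + (-15 + 101)) = 1/(√23283 + 86) = 1/(3*√2587 + 86) = 1/(86 + 3*√2587)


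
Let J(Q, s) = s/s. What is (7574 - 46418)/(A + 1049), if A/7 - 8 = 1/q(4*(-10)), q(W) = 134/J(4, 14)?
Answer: -578344/16453 ≈ -35.151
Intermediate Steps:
J(Q, s) = 1
q(W) = 134 (q(W) = 134/1 = 134*1 = 134)
A = 7511/134 (A = 56 + 7/134 = 7511/134 ≈ 56.052)
(7574 - 46418)/(A + 1049) = (7574 - 46418)/(7511/134 + 1049) = -38844/148077/134 = -38844*134/148077 = -578344/16453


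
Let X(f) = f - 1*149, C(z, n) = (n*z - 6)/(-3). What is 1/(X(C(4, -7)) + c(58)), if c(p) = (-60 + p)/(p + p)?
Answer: -174/23957 ≈ -0.0072630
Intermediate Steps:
c(p) = (-60 + p)/(2*p) (c(p) = (-60 + p)/((2*p)) = (-60 + p)*(1/(2*p)) = (-60 + p)/(2*p))
C(z, n) = 2 - n*z/3 (C(z, n) = (-6 + n*z)*(-⅓) = 2 - n*z/3)
X(f) = -149 + f (X(f) = f - 149 = -149 + f)
1/(X(C(4, -7)) + c(58)) = 1/((-149 + (2 - ⅓*(-7)*4)) + (½)*(-60 + 58)/58) = 1/((-149 + (2 + 28/3)) + (½)*(1/58)*(-2)) = 1/((-149 + 34/3) - 1/58) = 1/(-413/3 - 1/58) = 1/(-23957/174) = -174/23957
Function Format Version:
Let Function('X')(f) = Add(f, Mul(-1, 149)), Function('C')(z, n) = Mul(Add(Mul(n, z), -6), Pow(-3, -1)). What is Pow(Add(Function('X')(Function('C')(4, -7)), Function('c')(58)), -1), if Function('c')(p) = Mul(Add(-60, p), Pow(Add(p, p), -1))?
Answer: Rational(-174, 23957) ≈ -0.0072630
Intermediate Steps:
Function('c')(p) = Mul(Rational(1, 2), Pow(p, -1), Add(-60, p)) (Function('c')(p) = Mul(Add(-60, p), Pow(Mul(2, p), -1)) = Mul(Add(-60, p), Mul(Rational(1, 2), Pow(p, -1))) = Mul(Rational(1, 2), Pow(p, -1), Add(-60, p)))
Function('C')(z, n) = Add(2, Mul(Rational(-1, 3), n, z)) (Function('C')(z, n) = Mul(Add(-6, Mul(n, z)), Rational(-1, 3)) = Add(2, Mul(Rational(-1, 3), n, z)))
Function('X')(f) = Add(-149, f) (Function('X')(f) = Add(f, -149) = Add(-149, f))
Pow(Add(Function('X')(Function('C')(4, -7)), Function('c')(58)), -1) = Pow(Add(Add(-149, Add(2, Mul(Rational(-1, 3), -7, 4))), Mul(Rational(1, 2), Pow(58, -1), Add(-60, 58))), -1) = Pow(Add(Add(-149, Add(2, Rational(28, 3))), Mul(Rational(1, 2), Rational(1, 58), -2)), -1) = Pow(Add(Add(-149, Rational(34, 3)), Rational(-1, 58)), -1) = Pow(Add(Rational(-413, 3), Rational(-1, 58)), -1) = Pow(Rational(-23957, 174), -1) = Rational(-174, 23957)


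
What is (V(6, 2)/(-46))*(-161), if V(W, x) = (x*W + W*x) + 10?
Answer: 119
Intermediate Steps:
V(W, x) = 10 + 2*W*x (V(W, x) = (W*x + W*x) + 10 = 2*W*x + 10 = 10 + 2*W*x)
(V(6, 2)/(-46))*(-161) = ((10 + 2*6*2)/(-46))*(-161) = ((10 + 24)*(-1/46))*(-161) = (34*(-1/46))*(-161) = -17/23*(-161) = 119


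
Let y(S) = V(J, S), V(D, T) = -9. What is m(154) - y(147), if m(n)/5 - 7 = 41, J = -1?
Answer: 249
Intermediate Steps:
y(S) = -9
m(n) = 240 (m(n) = 35 + 5*41 = 35 + 205 = 240)
m(154) - y(147) = 240 - 1*(-9) = 240 + 9 = 249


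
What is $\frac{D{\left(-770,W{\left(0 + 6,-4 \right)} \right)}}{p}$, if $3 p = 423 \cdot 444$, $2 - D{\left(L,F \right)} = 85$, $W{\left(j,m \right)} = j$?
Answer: $- \frac{83}{62604} \approx -0.0013258$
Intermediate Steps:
$D{\left(L,F \right)} = -83$ ($D{\left(L,F \right)} = 2 - 85 = -83$)
$p = 62604$ ($p = \frac{423 \cdot 444}{3} = \frac{1}{3} \cdot 187812 = 62604$)
$\frac{D{\left(-770,W{\left(0 + 6,-4 \right)} \right)}}{p} = - \frac{83}{62604}$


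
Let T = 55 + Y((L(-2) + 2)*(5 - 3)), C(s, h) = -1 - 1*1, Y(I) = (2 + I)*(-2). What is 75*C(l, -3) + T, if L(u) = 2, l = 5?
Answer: -115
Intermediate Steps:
Y(I) = -4 - 2*I
C(s, h) = -2 (C(s, h) = -1 - 1 = -2)
T = 35 (T = 55 + (-4 - 2*(2 + 2)*(5 - 3)) = 55 + (-4 - 8*2) = 55 + (-4 - 2*8) = 55 + (-4 - 16) = 55 - 20 = 35)
75*C(l, -3) + T = 75*(-2) + 35 = -150 + 35 = -115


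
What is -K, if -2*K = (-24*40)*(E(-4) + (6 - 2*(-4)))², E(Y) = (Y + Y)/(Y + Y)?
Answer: -108000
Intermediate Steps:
E(Y) = 1 (E(Y) = (2*Y)/((2*Y)) = (2*Y)*(1/(2*Y)) = 1)
K = 108000 (K = -(-24*40)*(1 + (6 - 2*(-4)))²/2 = -(-480)*(1 + (6 + 8))² = -(-480)*(1 + 14)² = -(-480)*15² = -(-480)*225 = -½*(-216000) = 108000)
-K = -1*108000 = -108000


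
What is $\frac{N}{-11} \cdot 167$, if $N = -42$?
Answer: $\frac{7014}{11} \approx 637.64$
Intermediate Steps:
$\frac{N}{-11} \cdot 167 = - \frac{42}{-11} \cdot 167 = \left(-42\right) \left(- \frac{1}{11}\right) 167 = \frac{42}{11} \cdot 167 = \frac{7014}{11}$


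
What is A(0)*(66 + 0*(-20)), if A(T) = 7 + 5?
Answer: 792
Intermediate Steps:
A(T) = 12
A(0)*(66 + 0*(-20)) = 12*(66 + 0*(-20)) = 12*(66 + 0) = 12*66 = 792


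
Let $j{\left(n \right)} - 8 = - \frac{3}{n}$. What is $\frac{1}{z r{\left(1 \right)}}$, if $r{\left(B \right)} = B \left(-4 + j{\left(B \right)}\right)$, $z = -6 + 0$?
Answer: $- \frac{1}{6} \approx -0.16667$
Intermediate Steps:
$j{\left(n \right)} = 8 - \frac{3}{n}$
$z = -6$
$r{\left(B \right)} = B \left(4 - \frac{3}{B}\right)$ ($r{\left(B \right)} = B \left(-4 + \left(8 - \frac{3}{B}\right)\right) = B \left(4 - \frac{3}{B}\right)$)
$\frac{1}{z r{\left(1 \right)}} = \frac{1}{\left(-6\right) \left(-3 + 4 \cdot 1\right)} = \frac{1}{\left(-6\right) \left(-3 + 4\right)} = \frac{1}{\left(-6\right) 1} = \frac{1}{-6} = - \frac{1}{6}$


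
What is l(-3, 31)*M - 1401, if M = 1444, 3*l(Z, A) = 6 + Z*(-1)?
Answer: 2931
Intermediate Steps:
l(Z, A) = 2 - Z/3 (l(Z, A) = (6 + Z*(-1))/3 = (6 - Z)/3 = 2 - Z/3)
l(-3, 31)*M - 1401 = (2 - ⅓*(-3))*1444 - 1401 = (2 + 1)*1444 - 1401 = 3*1444 - 1401 = 4332 - 1401 = 2931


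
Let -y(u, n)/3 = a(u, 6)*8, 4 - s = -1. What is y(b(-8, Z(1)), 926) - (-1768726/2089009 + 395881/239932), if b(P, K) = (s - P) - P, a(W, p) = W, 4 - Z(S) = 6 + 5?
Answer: -253017559128849/501220107388 ≈ -504.80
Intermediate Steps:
s = 5 (s = 4 - 1*(-1) = 4 + 1 = 5)
Z(S) = -7 (Z(S) = 4 - (6 + 5) = 4 - 1*11 = 4 - 11 = -7)
b(P, K) = 5 - 2*P (b(P, K) = (5 - P) - P = 5 - 2*P)
y(u, n) = -24*u (y(u, n) = -3*u*8 = -24*u)
y(b(-8, Z(1)), 926) - (-1768726/2089009 + 395881/239932) = -24*(5 - 2*(-8)) - (-1768726/2089009 + 395881/239932) = -24*(5 + 16) - (-1768726*1/2089009 + 395881*(1/239932)) = -24*21 - (-1768726/2089009 + 395881/239932) = -504 - 1*402625005297/501220107388 = -504 - 402625005297/501220107388 = -253017559128849/501220107388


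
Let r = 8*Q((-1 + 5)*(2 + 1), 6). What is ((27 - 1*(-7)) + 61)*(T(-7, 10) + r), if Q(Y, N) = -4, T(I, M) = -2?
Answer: -3230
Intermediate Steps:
r = -32 (r = 8*(-4) = -32)
((27 - 1*(-7)) + 61)*(T(-7, 10) + r) = ((27 - 1*(-7)) + 61)*(-2 - 32) = ((27 + 7) + 61)*(-34) = (34 + 61)*(-34) = 95*(-34) = -3230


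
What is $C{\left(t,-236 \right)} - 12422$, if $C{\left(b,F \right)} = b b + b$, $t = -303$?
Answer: $79084$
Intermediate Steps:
$C{\left(b,F \right)} = b + b^{2}$ ($C{\left(b,F \right)} = b^{2} + b = b + b^{2}$)
$C{\left(t,-236 \right)} - 12422 = - 303 \left(1 - 303\right) - 12422 = \left(-303\right) \left(-302\right) - 12422 = 91506 - 12422 = 79084$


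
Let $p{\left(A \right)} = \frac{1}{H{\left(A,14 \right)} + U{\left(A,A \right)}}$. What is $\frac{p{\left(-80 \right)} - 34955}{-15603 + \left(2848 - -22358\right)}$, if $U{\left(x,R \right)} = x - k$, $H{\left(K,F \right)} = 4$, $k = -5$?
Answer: $- \frac{2481806}{681813} \approx -3.64$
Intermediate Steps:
$U{\left(x,R \right)} = 5 + x$ ($U{\left(x,R \right)} = x - -5 = x + 5 = 5 + x$)
$p{\left(A \right)} = \frac{1}{9 + A}$ ($p{\left(A \right)} = \frac{1}{4 + \left(5 + A\right)} = \frac{1}{9 + A}$)
$\frac{p{\left(-80 \right)} - 34955}{-15603 + \left(2848 - -22358\right)} = \frac{\frac{1}{9 - 80} - 34955}{-15603 + \left(2848 - -22358\right)} = \frac{\frac{1}{-71} - 34955}{-15603 + \left(2848 + 22358\right)} = \frac{- \frac{1}{71} - 34955}{-15603 + 25206} = - \frac{2481806}{71 \cdot 9603} = \left(- \frac{2481806}{71}\right) \frac{1}{9603} = - \frac{2481806}{681813}$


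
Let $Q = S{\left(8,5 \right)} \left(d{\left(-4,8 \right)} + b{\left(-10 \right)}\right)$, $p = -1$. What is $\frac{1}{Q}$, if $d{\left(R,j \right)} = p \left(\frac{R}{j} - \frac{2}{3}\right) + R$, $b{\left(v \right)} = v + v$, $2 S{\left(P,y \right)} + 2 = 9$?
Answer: $- \frac{12}{959} \approx -0.012513$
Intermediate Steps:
$S{\left(P,y \right)} = \frac{7}{2}$ ($S{\left(P,y \right)} = -1 + \frac{1}{2} \cdot 9 = -1 + \frac{9}{2} = \frac{7}{2}$)
$b{\left(v \right)} = 2 v$
$d{\left(R,j \right)} = \frac{2}{3} + R - \frac{R}{j}$ ($d{\left(R,j \right)} = - (\frac{R}{j} - \frac{2}{3}) + R = - (- \frac{2}{3} + \frac{R}{j}) + R = \left(\frac{2}{3} - \frac{R}{j}\right) + R = \frac{2}{3} + R - \frac{R}{j}$)
$Q = - \frac{959}{12}$ ($Q = \frac{7 \left(\left(\frac{2}{3} - 4 - - \frac{4}{8}\right) + 2 \left(-10\right)\right)}{2} = \frac{7 \left(\left(\frac{2}{3} - 4 - \left(-4\right) \frac{1}{8}\right) - 20\right)}{2} = \frac{7 \left(\left(\frac{2}{3} - 4 + \frac{1}{2}\right) - 20\right)}{2} = \frac{7 \left(- \frac{17}{6} - 20\right)}{2} = \frac{7}{2} \left(- \frac{137}{6}\right) = - \frac{959}{12} \approx -79.917$)
$\frac{1}{Q} = \frac{1}{- \frac{959}{12}} = - \frac{12}{959}$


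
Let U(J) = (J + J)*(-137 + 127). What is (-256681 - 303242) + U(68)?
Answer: -561283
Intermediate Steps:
U(J) = -20*J (U(J) = (2*J)*(-10) = -20*J)
(-256681 - 303242) + U(68) = (-256681 - 303242) - 20*68 = -559923 - 1360 = -561283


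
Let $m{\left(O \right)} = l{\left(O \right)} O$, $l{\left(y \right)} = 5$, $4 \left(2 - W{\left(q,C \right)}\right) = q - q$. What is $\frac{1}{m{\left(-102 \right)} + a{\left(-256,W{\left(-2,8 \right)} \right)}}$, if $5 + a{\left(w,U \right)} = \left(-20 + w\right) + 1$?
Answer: $- \frac{1}{790} \approx -0.0012658$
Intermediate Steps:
$W{\left(q,C \right)} = 2$ ($W{\left(q,C \right)} = 2 - \frac{q - q}{4} = 2 - 0 = 2 + 0 = 2$)
$a{\left(w,U \right)} = -24 + w$ ($a{\left(w,U \right)} = -5 + \left(\left(-20 + w\right) + 1\right) = -5 + \left(-19 + w\right) = -24 + w$)
$m{\left(O \right)} = 5 O$
$\frac{1}{m{\left(-102 \right)} + a{\left(-256,W{\left(-2,8 \right)} \right)}} = \frac{1}{5 \left(-102\right) - 280} = \frac{1}{-510 - 280} = \frac{1}{-790} = - \frac{1}{790}$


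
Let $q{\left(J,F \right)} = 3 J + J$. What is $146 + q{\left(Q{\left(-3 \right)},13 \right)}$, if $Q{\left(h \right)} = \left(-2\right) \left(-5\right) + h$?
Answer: $174$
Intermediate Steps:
$Q{\left(h \right)} = 10 + h$
$q{\left(J,F \right)} = 4 J$
$146 + q{\left(Q{\left(-3 \right)},13 \right)} = 146 + 4 \left(10 - 3\right) = 146 + 4 \cdot 7 = 146 + 28 = 174$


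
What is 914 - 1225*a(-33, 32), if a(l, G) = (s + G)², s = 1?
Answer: -1333111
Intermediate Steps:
a(l, G) = (1 + G)²
914 - 1225*a(-33, 32) = 914 - 1225*(1 + 32)² = 914 - 1225*33² = 914 - 1225*1089 = 914 - 1334025 = -1333111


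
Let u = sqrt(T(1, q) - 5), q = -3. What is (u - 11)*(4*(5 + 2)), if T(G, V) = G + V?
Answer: -308 + 28*I*sqrt(7) ≈ -308.0 + 74.081*I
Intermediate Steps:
u = I*sqrt(7) (u = sqrt((1 - 3) - 5) = sqrt(-2 - 5) = sqrt(-7) = I*sqrt(7) ≈ 2.6458*I)
(u - 11)*(4*(5 + 2)) = (I*sqrt(7) - 11)*(4*(5 + 2)) = (-11 + I*sqrt(7))*(4*7) = (-11 + I*sqrt(7))*28 = -308 + 28*I*sqrt(7)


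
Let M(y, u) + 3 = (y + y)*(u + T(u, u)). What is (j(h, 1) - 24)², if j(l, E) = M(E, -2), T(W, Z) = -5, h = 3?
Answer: 1681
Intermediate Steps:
M(y, u) = -3 + 2*y*(-5 + u) (M(y, u) = -3 + (y + y)*(u - 5) = -3 + (2*y)*(-5 + u) = -3 + 2*y*(-5 + u))
j(l, E) = -3 - 14*E (j(l, E) = -3 - 10*E + 2*(-2)*E = -3 - 10*E - 4*E = -3 - 14*E)
(j(h, 1) - 24)² = ((-3 - 14*1) - 24)² = ((-3 - 14) - 24)² = (-17 - 24)² = (-41)² = 1681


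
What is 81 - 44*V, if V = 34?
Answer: -1415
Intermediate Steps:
81 - 44*V = 81 - 44*34 = 81 - 1496 = -1415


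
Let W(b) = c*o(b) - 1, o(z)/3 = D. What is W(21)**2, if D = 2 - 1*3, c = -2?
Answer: 25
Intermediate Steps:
D = -1 (D = 2 - 3 = -1)
o(z) = -3 (o(z) = 3*(-1) = -3)
W(b) = 5 (W(b) = -2*(-3) - 1 = 6 - 1 = 5)
W(21)**2 = 5**2 = 25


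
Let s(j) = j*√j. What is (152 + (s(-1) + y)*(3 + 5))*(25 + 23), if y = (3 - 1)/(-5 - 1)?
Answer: 7168 - 384*I ≈ 7168.0 - 384.0*I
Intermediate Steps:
y = -⅓ (y = 2/(-6) = 2*(-⅙) = -⅓ ≈ -0.33333)
s(j) = j^(3/2)
(152 + (s(-1) + y)*(3 + 5))*(25 + 23) = (152 + ((-1)^(3/2) - ⅓)*(3 + 5))*(25 + 23) = (152 + (-I - ⅓)*8)*48 = (152 + (-⅓ - I)*8)*48 = (152 + (-8/3 - 8*I))*48 = (448/3 - 8*I)*48 = 7168 - 384*I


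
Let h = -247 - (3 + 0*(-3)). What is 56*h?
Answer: -14000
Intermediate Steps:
h = -250 (h = -247 - (3 + 0) = -247 - 1*3 = -247 - 3 = -250)
56*h = 56*(-250) = -14000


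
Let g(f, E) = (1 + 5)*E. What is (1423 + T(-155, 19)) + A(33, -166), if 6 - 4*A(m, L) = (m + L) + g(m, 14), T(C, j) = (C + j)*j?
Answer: -4589/4 ≈ -1147.3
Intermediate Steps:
g(f, E) = 6*E
T(C, j) = j*(C + j)
A(m, L) = -39/2 - L/4 - m/4 (A(m, L) = 3/2 - ((m + L) + 6*14)/4 = 3/2 - ((L + m) + 84)/4 = 3/2 - (84 + L + m)/4 = 3/2 + (-21 - L/4 - m/4) = -39/2 - L/4 - m/4)
(1423 + T(-155, 19)) + A(33, -166) = (1423 + 19*(-155 + 19)) + (-39/2 - ¼*(-166) - ¼*33) = (1423 + 19*(-136)) + (-39/2 + 83/2 - 33/4) = (1423 - 2584) + 55/4 = -1161 + 55/4 = -4589/4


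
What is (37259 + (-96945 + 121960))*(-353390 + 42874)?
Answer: -19337073384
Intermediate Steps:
(37259 + (-96945 + 121960))*(-353390 + 42874) = (37259 + 25015)*(-310516) = 62274*(-310516) = -19337073384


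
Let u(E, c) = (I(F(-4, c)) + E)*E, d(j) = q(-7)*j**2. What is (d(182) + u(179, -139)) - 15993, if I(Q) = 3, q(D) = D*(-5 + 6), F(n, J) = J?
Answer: -215283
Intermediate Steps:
q(D) = D (q(D) = D*1 = D)
d(j) = -7*j**2
u(E, c) = E*(3 + E) (u(E, c) = (3 + E)*E = E*(3 + E))
(d(182) + u(179, -139)) - 15993 = (-7*182**2 + 179*(3 + 179)) - 15993 = (-7*33124 + 179*182) - 15993 = (-231868 + 32578) - 15993 = -199290 - 15993 = -215283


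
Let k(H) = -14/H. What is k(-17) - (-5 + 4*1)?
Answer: 31/17 ≈ 1.8235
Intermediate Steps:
k(-17) - (-5 + 4*1) = -14/(-17) - (-5 + 4*1) = -14*(-1/17) - (-5 + 4) = 14/17 - 1*(-1) = 14/17 + 1 = 31/17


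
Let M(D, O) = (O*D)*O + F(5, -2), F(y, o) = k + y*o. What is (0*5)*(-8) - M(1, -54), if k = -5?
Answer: -2901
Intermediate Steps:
F(y, o) = -5 + o*y (F(y, o) = -5 + y*o = -5 + o*y)
M(D, O) = -15 + D*O**2 (M(D, O) = (O*D)*O + (-5 - 2*5) = (D*O)*O + (-5 - 10) = D*O**2 - 15 = -15 + D*O**2)
(0*5)*(-8) - M(1, -54) = (0*5)*(-8) - (-15 + 1*(-54)**2) = 0*(-8) - (-15 + 1*2916) = 0 - (-15 + 2916) = 0 - 1*2901 = 0 - 2901 = -2901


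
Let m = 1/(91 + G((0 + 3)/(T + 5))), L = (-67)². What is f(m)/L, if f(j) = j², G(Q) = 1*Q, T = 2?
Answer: 49/1838694400 ≈ 2.6649e-8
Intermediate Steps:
G(Q) = Q
L = 4489
m = 7/640 (m = 1/(91 + (0 + 3)/(2 + 5)) = 1/(91 + 3/7) = 1/(640/7) = 7/640 ≈ 0.010937)
f(m)/L = (7/640)²/4489 = (49/409600)*(1/4489) = 49/1838694400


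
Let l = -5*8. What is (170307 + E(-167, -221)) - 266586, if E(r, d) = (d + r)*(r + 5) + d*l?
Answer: -24583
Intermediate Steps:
l = -40
E(r, d) = -40*d + (5 + r)*(d + r) (E(r, d) = (d + r)*(r + 5) + d*(-40) = (d + r)*(5 + r) - 40*d = (5 + r)*(d + r) - 40*d = -40*d + (5 + r)*(d + r))
(170307 + E(-167, -221)) - 266586 = (170307 + ((-167)**2 - 35*(-221) + 5*(-167) - 221*(-167))) - 266586 = (170307 + (27889 + 7735 - 835 + 36907)) - 266586 = (170307 + 71696) - 266586 = 242003 - 266586 = -24583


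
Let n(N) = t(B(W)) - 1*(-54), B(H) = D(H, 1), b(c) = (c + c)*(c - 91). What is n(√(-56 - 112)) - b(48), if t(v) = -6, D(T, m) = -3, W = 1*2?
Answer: 4176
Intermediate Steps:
W = 2
b(c) = 2*c*(-91 + c) (b(c) = (2*c)*(-91 + c) = 2*c*(-91 + c))
B(H) = -3
n(N) = 48 (n(N) = -6 - 1*(-54) = -6 + 54 = 48)
n(√(-56 - 112)) - b(48) = 48 - 2*48*(-91 + 48) = 48 - 2*48*(-43) = 48 - 1*(-4128) = 48 + 4128 = 4176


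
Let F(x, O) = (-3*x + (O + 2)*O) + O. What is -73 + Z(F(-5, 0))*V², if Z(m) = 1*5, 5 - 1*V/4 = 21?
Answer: 20407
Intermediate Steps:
V = -64 (V = 20 - 4*21 = 20 - 84 = -64)
F(x, O) = O - 3*x + O*(2 + O) (F(x, O) = (-3*x + (2 + O)*O) + O = (-3*x + O*(2 + O)) + O = O - 3*x + O*(2 + O))
Z(m) = 5
-73 + Z(F(-5, 0))*V² = -73 + 5*(-64)² = -73 + 5*4096 = -73 + 20480 = 20407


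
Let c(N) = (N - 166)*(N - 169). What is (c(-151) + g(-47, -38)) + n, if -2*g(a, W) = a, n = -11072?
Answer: 180783/2 ≈ 90392.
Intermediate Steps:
g(a, W) = -a/2
c(N) = (-169 + N)*(-166 + N) (c(N) = (-166 + N)*(-169 + N) = (-169 + N)*(-166 + N))
(c(-151) + g(-47, -38)) + n = ((28054 + (-151)**2 - 335*(-151)) - 1/2*(-47)) - 11072 = ((28054 + 22801 + 50585) + 47/2) - 11072 = (101440 + 47/2) - 11072 = 202927/2 - 11072 = 180783/2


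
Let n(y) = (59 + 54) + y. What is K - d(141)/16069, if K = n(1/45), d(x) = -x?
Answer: 81733279/723105 ≈ 113.03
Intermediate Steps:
n(y) = 113 + y
K = 5086/45 (K = 113 + 1/45 = 5086/45 ≈ 113.02)
K - d(141)/16069 = 5086/45 - (-1*141)/16069 = 5086/45 - (-141)/16069 = 5086/45 - 1*(-141/16069) = 5086/45 + 141/16069 = 81733279/723105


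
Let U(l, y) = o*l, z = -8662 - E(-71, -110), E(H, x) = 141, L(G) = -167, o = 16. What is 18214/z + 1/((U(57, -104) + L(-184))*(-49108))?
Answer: -666367577243/322061804380 ≈ -2.0691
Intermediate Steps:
z = -8803 (z = -8662 - 1*141 = -8662 - 141 = -8803)
U(l, y) = 16*l
18214/z + 1/((U(57, -104) + L(-184))*(-49108)) = 18214/(-8803) + 1/((16*57 - 167)*(-49108)) = 18214*(-1/8803) - 1/49108/(912 - 167) = -18214/8803 - 1/49108/745 = -18214/8803 + (1/745)*(-1/49108) = -18214/8803 - 1/36585460 = -666367577243/322061804380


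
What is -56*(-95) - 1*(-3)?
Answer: 5323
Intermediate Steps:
-56*(-95) - 1*(-3) = 5320 + 3 = 5323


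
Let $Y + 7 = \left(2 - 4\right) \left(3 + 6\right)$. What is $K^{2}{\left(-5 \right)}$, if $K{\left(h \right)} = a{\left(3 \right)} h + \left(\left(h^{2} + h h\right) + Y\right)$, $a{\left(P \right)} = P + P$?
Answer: $25$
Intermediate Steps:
$Y = -25$ ($Y = -7 + \left(2 - 4\right) \left(3 + 6\right) = -7 - 18 = -25$)
$a{\left(P \right)} = 2 P$
$K{\left(h \right)} = -25 + 2 h^{2} + 6 h$ ($K{\left(h \right)} = 2 \cdot 3 h - \left(25 - h^{2} - h h\right) = 6 h + \left(\left(h^{2} + h^{2}\right) - 25\right) = 6 h + \left(2 h^{2} - 25\right) = 6 h + \left(-25 + 2 h^{2}\right) = -25 + 2 h^{2} + 6 h$)
$K^{2}{\left(-5 \right)} = \left(-25 + 2 \left(-5\right)^{2} + 6 \left(-5\right)\right)^{2} = \left(-25 + 2 \cdot 25 - 30\right)^{2} = \left(-25 + 50 - 30\right)^{2} = \left(-5\right)^{2} = 25$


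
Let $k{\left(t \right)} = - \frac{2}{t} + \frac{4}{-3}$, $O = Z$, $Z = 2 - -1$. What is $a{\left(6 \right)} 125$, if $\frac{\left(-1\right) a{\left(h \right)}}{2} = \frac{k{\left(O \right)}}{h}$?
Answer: $\frac{250}{3} \approx 83.333$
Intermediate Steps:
$Z = 3$ ($Z = 2 + 1 = 3$)
$O = 3$
$k{\left(t \right)} = - \frac{4}{3} - \frac{2}{t}$ ($k{\left(t \right)} = - \frac{2}{t} + 4 \left(- \frac{1}{3}\right) = - \frac{2}{t} - \frac{4}{3} = - \frac{4}{3} - \frac{2}{t}$)
$a{\left(h \right)} = \frac{4}{h}$ ($a{\left(h \right)} = - 2 \frac{- \frac{4}{3} - \frac{2}{3}}{h} = - 2 \left(- \frac{2}{h}\right) = \frac{4}{h}$)
$a{\left(6 \right)} 125 = \frac{4}{6} \cdot 125 = 4 \cdot \frac{1}{6} \cdot 125 = \frac{2}{3} \cdot 125 = \frac{250}{3}$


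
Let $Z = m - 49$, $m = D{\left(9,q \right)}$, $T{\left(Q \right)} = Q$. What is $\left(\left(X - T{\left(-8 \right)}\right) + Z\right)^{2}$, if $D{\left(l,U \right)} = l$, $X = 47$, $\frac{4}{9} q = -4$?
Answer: $225$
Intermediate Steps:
$q = -9$ ($q = \frac{9}{4} \left(-4\right) = -9$)
$m = 9$
$Z = -40$ ($Z = 9 - 49 = -40$)
$\left(\left(X - T{\left(-8 \right)}\right) + Z\right)^{2} = \left(\left(47 - -8\right) - 40\right)^{2} = \left(\left(47 + 8\right) - 40\right)^{2} = \left(55 - 40\right)^{2} = 15^{2} = 225$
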